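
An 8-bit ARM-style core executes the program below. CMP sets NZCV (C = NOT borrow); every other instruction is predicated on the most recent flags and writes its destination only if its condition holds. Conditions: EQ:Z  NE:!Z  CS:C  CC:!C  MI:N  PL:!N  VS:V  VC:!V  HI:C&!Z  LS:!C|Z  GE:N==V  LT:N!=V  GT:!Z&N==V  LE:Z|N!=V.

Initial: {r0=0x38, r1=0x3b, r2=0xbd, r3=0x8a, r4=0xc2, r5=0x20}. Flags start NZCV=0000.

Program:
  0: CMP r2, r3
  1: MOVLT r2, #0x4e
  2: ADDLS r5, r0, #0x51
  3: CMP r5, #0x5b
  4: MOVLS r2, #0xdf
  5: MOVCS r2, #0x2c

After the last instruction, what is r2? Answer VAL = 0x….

0: ✓ CMP  NZCV=0010
1: · MOVLT
2: · ADDLS
3: ✓ CMP  NZCV=1000
4: ✓ MOVLS  r2←0xdf
5: · MOVCS

VAL = 0xdf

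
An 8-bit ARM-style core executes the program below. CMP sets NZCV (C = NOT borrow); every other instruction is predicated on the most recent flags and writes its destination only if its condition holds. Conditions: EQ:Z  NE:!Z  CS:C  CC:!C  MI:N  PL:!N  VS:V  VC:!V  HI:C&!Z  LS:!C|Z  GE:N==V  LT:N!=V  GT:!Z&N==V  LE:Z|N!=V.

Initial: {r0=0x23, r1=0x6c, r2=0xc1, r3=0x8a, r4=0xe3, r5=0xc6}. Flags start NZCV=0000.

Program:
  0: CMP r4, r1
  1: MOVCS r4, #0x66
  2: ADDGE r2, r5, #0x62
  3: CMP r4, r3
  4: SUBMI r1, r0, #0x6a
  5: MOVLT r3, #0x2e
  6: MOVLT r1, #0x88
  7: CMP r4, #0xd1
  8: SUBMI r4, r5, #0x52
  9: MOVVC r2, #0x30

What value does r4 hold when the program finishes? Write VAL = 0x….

[0] flags=0011 → (cmp)
[1] flags=0011 CS?T → r4=0x66
[2] flags=0011 GE?F → skip
[3] flags=1001 → (cmp)
[4] flags=1001 MI?T → r1=0xb9
[5] flags=1001 LT?F → skip
[6] flags=1001 LT?F → skip
[7] flags=1001 → (cmp)
[8] flags=1001 MI?T → r4=0x74
[9] flags=1001 VC?F → skip

VAL = 0x74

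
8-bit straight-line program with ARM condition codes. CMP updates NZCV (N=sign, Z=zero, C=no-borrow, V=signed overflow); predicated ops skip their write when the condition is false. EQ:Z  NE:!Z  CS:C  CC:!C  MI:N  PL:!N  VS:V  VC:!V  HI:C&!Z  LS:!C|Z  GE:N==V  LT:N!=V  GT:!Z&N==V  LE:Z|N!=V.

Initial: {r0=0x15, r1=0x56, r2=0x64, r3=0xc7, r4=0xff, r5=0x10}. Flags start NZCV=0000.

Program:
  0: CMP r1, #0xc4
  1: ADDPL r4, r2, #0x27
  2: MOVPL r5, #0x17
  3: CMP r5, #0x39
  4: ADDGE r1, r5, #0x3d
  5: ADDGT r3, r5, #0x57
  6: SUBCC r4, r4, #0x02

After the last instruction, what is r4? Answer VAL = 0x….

[0] flags=1001 → (cmp)
[1] flags=1001 PL?F → skip
[2] flags=1001 PL?F → skip
[3] flags=1000 → (cmp)
[4] flags=1000 GE?F → skip
[5] flags=1000 GT?F → skip
[6] flags=1000 CC?T → r4=0xfd

VAL = 0xfd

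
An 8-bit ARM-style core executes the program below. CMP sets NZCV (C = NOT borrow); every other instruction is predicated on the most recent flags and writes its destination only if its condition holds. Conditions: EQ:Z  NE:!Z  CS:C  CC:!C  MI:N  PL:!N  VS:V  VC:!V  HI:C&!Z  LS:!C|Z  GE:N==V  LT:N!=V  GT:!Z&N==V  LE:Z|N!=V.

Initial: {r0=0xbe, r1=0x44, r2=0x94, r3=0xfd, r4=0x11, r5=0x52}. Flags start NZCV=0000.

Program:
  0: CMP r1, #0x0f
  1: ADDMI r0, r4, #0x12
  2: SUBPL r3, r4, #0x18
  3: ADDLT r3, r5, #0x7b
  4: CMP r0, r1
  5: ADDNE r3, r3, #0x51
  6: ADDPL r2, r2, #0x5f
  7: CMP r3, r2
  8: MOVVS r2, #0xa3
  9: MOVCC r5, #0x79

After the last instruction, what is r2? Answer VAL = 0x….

VAL = 0xf3

[0] flags=0010 → (cmp)
[1] flags=0010 MI?F → skip
[2] flags=0010 PL?T → r3=0xf9
[3] flags=0010 LT?F → skip
[4] flags=0011 → (cmp)
[5] flags=0011 NE?T → r3=0x4a
[6] flags=0011 PL?T → r2=0xf3
[7] flags=0000 → (cmp)
[8] flags=0000 VS?F → skip
[9] flags=0000 CC?T → r5=0x79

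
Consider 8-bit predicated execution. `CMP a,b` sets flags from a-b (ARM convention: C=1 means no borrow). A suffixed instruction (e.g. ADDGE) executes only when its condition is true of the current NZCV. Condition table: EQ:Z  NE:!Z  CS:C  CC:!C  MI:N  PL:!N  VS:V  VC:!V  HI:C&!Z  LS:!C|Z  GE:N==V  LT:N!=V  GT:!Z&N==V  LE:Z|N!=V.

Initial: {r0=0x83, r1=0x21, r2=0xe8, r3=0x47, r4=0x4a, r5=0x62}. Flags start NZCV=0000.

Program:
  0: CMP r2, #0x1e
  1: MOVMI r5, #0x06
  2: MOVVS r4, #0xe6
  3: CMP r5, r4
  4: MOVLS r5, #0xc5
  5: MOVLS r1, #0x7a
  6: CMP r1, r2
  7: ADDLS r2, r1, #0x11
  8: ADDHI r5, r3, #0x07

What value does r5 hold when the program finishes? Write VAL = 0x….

0: ✓ CMP  NZCV=1010
1: ✓ MOVMI  r5←0x06
2: · MOVVS
3: ✓ CMP  NZCV=1000
4: ✓ MOVLS  r5←0xc5
5: ✓ MOVLS  r1←0x7a
6: ✓ CMP  NZCV=1001
7: ✓ ADDLS  r2←0x8b
8: · ADDHI

VAL = 0xc5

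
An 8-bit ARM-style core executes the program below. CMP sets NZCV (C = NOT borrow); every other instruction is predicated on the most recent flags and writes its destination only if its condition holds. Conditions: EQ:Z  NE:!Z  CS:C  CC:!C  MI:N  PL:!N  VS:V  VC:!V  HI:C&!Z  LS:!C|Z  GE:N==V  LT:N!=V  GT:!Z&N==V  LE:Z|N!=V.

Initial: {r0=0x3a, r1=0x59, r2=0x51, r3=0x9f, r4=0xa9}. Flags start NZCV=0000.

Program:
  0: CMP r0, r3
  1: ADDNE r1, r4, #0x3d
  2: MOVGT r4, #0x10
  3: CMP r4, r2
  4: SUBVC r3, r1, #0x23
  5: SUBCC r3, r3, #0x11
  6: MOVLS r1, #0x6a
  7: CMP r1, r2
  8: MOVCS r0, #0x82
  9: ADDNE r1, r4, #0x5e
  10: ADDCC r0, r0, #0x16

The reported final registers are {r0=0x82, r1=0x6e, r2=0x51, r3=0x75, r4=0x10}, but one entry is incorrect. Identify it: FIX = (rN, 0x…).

FIX = (r3, 0xb2)

0: ✓ CMP  NZCV=1001
1: ✓ ADDNE  r1←0xe6
2: ✓ MOVGT  r4←0x10
3: ✓ CMP  NZCV=1000
4: ✓ SUBVC  r3←0xc3
5: ✓ SUBCC  r3←0xb2
6: ✓ MOVLS  r1←0x6a
7: ✓ CMP  NZCV=0010
8: ✓ MOVCS  r0←0x82
9: ✓ ADDNE  r1←0x6e
10: · ADDCC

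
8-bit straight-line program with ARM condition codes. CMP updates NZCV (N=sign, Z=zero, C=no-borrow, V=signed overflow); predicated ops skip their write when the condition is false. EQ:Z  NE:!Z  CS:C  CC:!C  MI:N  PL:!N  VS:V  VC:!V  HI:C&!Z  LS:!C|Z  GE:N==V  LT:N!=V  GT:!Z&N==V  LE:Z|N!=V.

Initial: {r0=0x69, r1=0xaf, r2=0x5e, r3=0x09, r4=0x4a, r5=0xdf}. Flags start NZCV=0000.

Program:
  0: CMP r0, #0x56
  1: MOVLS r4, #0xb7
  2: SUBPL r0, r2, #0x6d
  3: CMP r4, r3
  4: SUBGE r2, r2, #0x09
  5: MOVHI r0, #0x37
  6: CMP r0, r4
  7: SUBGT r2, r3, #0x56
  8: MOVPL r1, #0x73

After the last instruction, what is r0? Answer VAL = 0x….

VAL = 0x37

0: ✓ CMP  NZCV=0010
1: · MOVLS
2: ✓ SUBPL  r0←0xf1
3: ✓ CMP  NZCV=0010
4: ✓ SUBGE  r2←0x55
5: ✓ MOVHI  r0←0x37
6: ✓ CMP  NZCV=1000
7: · SUBGT
8: · MOVPL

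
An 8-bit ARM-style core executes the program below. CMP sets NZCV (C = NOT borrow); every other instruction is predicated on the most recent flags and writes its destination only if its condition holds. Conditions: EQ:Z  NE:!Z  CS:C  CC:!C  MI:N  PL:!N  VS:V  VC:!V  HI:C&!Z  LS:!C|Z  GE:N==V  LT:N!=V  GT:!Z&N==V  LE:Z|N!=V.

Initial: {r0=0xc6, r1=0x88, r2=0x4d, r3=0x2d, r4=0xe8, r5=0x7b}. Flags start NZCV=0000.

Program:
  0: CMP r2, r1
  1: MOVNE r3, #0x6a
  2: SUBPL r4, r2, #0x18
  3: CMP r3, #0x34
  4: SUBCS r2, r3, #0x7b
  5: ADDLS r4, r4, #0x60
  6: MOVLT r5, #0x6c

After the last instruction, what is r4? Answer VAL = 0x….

0: ✓ CMP  NZCV=1001
1: ✓ MOVNE  r3←0x6a
2: · SUBPL
3: ✓ CMP  NZCV=0010
4: ✓ SUBCS  r2←0xef
5: · ADDLS
6: · MOVLT

VAL = 0xe8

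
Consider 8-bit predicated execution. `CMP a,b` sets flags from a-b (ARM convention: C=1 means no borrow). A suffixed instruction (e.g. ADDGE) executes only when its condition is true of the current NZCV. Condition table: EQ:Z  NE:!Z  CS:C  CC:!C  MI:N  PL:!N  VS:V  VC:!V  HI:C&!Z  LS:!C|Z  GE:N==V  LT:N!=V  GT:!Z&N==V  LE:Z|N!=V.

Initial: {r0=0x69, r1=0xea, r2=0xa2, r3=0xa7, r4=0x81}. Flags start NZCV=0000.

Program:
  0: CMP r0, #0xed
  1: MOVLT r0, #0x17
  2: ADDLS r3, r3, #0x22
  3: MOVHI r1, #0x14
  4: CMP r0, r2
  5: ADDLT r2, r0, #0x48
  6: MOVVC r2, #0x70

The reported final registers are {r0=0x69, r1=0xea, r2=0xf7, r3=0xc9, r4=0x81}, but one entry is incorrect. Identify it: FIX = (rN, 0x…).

[0] flags=0000 → (cmp)
[1] flags=0000 LT?F → skip
[2] flags=0000 LS?T → r3=0xc9
[3] flags=0000 HI?F → skip
[4] flags=1001 → (cmp)
[5] flags=1001 LT?F → skip
[6] flags=1001 VC?F → skip

FIX = (r2, 0xa2)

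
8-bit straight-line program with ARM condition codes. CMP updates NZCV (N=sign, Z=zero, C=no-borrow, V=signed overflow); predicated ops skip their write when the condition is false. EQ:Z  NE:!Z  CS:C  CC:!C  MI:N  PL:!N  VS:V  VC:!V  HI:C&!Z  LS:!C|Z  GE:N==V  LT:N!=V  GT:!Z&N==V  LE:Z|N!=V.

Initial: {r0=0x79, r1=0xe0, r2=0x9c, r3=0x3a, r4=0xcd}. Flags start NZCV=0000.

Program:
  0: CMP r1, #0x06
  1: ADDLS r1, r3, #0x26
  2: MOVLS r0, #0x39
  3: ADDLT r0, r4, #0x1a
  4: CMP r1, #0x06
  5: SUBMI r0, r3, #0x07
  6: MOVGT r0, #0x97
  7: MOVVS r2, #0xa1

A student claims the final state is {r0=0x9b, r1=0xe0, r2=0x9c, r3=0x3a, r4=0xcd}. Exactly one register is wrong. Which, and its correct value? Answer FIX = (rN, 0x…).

0: ✓ CMP  NZCV=1010
1: · ADDLS
2: · MOVLS
3: ✓ ADDLT  r0←0xe7
4: ✓ CMP  NZCV=1010
5: ✓ SUBMI  r0←0x33
6: · MOVGT
7: · MOVVS

FIX = (r0, 0x33)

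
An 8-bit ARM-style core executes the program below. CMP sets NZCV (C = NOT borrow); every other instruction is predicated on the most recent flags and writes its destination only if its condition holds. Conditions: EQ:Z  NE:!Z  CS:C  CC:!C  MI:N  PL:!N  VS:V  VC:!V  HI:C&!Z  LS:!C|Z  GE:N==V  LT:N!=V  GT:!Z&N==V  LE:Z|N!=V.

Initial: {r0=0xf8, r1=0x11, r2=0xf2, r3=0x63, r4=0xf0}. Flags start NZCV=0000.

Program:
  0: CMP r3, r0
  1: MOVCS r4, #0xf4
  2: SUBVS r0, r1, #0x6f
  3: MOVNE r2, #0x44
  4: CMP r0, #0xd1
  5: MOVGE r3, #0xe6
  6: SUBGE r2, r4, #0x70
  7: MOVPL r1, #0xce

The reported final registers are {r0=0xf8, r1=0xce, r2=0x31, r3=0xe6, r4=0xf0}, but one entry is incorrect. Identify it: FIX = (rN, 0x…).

FIX = (r2, 0x80)

0: ✓ CMP  NZCV=0000
1: · MOVCS
2: · SUBVS
3: ✓ MOVNE  r2←0x44
4: ✓ CMP  NZCV=0010
5: ✓ MOVGE  r3←0xe6
6: ✓ SUBGE  r2←0x80
7: ✓ MOVPL  r1←0xce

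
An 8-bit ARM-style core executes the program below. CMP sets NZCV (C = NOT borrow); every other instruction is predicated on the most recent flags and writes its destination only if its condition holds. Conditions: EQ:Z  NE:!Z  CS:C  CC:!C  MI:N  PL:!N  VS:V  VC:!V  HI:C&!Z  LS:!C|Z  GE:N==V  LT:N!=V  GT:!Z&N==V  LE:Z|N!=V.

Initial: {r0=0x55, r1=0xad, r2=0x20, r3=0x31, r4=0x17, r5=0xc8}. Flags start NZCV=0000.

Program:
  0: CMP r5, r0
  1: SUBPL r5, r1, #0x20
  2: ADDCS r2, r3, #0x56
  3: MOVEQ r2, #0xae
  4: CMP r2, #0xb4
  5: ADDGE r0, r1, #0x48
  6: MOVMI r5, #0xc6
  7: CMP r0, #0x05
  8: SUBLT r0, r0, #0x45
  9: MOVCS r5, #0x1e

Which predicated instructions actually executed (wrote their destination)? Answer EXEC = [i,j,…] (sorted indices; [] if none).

EXEC = [1,2,6,9]

0: ✓ CMP  NZCV=0011
1: ✓ SUBPL  r5←0x8d
2: ✓ ADDCS  r2←0x87
3: · MOVEQ
4: ✓ CMP  NZCV=1000
5: · ADDGE
6: ✓ MOVMI  r5←0xc6
7: ✓ CMP  NZCV=0010
8: · SUBLT
9: ✓ MOVCS  r5←0x1e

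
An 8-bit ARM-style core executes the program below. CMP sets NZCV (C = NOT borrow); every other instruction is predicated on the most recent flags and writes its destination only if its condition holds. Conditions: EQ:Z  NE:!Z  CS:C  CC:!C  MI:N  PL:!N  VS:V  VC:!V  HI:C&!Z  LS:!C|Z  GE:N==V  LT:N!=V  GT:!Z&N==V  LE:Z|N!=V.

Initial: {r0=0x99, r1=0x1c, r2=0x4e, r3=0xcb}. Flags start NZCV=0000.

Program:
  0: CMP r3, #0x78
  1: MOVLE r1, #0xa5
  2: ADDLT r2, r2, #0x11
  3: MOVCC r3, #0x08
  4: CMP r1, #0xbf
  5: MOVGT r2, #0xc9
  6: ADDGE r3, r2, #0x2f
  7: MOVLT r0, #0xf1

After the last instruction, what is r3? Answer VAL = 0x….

0: ✓ CMP  NZCV=0011
1: ✓ MOVLE  r1←0xa5
2: ✓ ADDLT  r2←0x5f
3: · MOVCC
4: ✓ CMP  NZCV=1000
5: · MOVGT
6: · ADDGE
7: ✓ MOVLT  r0←0xf1

VAL = 0xcb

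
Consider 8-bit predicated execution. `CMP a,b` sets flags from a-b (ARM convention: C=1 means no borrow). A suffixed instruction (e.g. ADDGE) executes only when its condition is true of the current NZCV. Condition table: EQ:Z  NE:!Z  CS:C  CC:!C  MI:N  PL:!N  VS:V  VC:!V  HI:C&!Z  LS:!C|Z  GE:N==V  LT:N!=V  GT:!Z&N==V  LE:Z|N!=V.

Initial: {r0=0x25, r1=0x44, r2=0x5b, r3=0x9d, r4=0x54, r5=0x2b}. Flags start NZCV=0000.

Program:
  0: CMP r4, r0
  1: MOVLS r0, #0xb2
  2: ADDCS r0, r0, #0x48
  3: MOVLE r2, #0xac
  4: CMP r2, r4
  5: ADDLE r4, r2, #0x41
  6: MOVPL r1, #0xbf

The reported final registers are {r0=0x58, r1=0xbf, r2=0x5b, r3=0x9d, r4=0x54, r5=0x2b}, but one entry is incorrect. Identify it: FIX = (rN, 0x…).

0: ✓ CMP  NZCV=0010
1: · MOVLS
2: ✓ ADDCS  r0←0x6d
3: · MOVLE
4: ✓ CMP  NZCV=0010
5: · ADDLE
6: ✓ MOVPL  r1←0xbf

FIX = (r0, 0x6d)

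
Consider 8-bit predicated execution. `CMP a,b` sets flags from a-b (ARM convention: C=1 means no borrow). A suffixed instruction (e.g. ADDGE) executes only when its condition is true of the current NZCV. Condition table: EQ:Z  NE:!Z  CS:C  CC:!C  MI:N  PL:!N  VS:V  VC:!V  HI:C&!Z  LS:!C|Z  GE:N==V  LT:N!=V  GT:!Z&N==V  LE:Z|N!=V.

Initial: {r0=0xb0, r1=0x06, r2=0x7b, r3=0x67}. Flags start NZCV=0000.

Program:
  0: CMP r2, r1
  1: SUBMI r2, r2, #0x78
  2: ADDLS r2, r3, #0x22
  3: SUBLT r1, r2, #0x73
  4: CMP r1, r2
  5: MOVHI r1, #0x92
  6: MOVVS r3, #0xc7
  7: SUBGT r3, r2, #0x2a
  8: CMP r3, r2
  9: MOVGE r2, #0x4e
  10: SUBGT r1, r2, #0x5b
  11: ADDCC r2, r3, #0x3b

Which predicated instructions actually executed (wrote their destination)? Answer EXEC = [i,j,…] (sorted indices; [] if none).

[0] flags=0010 → (cmp)
[1] flags=0010 MI?F → skip
[2] flags=0010 LS?F → skip
[3] flags=0010 LT?F → skip
[4] flags=1000 → (cmp)
[5] flags=1000 HI?F → skip
[6] flags=1000 VS?F → skip
[7] flags=1000 GT?F → skip
[8] flags=1000 → (cmp)
[9] flags=1000 GE?F → skip
[10] flags=1000 GT?F → skip
[11] flags=1000 CC?T → r2=0xa2

EXEC = [11]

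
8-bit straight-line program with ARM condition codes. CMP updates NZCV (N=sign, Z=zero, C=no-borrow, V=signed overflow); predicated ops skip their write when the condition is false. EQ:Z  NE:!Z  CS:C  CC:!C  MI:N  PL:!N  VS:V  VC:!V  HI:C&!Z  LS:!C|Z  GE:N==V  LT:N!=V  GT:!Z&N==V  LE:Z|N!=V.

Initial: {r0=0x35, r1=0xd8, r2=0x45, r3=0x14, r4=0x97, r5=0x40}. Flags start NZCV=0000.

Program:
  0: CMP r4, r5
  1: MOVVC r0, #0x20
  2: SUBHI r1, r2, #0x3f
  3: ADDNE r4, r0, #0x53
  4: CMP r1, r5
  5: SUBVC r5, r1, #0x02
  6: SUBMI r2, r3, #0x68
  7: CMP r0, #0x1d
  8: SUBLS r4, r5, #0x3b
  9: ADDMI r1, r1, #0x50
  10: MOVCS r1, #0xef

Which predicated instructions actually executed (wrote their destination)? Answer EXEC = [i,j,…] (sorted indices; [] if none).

0: ✓ CMP  NZCV=0011
1: · MOVVC
2: ✓ SUBHI  r1←0x06
3: ✓ ADDNE  r4←0x88
4: ✓ CMP  NZCV=1000
5: ✓ SUBVC  r5←0x04
6: ✓ SUBMI  r2←0xac
7: ✓ CMP  NZCV=0010
8: · SUBLS
9: · ADDMI
10: ✓ MOVCS  r1←0xef

EXEC = [2,3,5,6,10]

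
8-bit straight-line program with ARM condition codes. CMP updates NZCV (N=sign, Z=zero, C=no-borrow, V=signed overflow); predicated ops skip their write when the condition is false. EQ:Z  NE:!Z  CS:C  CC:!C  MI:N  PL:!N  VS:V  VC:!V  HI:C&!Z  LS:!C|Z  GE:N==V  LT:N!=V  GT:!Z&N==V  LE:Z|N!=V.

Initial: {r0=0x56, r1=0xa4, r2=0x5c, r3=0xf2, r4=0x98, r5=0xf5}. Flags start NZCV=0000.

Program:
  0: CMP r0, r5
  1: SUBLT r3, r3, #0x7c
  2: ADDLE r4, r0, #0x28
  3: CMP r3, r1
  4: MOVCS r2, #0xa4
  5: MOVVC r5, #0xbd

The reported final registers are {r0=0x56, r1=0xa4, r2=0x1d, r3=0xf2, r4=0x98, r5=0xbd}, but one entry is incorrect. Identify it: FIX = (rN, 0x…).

FIX = (r2, 0xa4)

0: ✓ CMP  NZCV=0000
1: · SUBLT
2: · ADDLE
3: ✓ CMP  NZCV=0010
4: ✓ MOVCS  r2←0xa4
5: ✓ MOVVC  r5←0xbd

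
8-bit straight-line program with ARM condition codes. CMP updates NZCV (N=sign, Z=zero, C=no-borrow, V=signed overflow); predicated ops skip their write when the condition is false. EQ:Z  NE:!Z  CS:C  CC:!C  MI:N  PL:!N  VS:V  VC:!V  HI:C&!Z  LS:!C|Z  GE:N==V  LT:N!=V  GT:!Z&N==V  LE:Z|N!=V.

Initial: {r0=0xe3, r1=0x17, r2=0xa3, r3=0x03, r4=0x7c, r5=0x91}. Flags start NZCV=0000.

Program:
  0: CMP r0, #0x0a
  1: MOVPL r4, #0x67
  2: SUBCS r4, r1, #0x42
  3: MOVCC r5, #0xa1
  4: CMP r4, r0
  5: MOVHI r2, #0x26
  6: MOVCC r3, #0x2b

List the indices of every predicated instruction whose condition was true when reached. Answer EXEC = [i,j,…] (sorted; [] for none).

EXEC = [2,6]

[0] flags=1010 → (cmp)
[1] flags=1010 PL?F → skip
[2] flags=1010 CS?T → r4=0xd5
[3] flags=1010 CC?F → skip
[4] flags=1000 → (cmp)
[5] flags=1000 HI?F → skip
[6] flags=1000 CC?T → r3=0x2b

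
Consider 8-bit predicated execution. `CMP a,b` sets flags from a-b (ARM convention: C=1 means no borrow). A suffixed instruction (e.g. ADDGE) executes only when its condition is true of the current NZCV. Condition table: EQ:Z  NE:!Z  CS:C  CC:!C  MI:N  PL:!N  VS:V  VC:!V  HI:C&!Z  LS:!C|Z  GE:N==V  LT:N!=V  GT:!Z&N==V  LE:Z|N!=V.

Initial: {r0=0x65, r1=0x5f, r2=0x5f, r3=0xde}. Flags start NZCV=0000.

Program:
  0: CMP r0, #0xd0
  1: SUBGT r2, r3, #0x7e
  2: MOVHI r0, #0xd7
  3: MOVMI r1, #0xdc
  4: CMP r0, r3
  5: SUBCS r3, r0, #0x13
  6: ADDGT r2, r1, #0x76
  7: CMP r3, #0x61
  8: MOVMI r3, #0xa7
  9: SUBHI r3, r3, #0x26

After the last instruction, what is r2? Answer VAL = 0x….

0: ✓ CMP  NZCV=1001
1: ✓ SUBGT  r2←0x60
2: · MOVHI
3: ✓ MOVMI  r1←0xdc
4: ✓ CMP  NZCV=1001
5: · SUBCS
6: ✓ ADDGT  r2←0x52
7: ✓ CMP  NZCV=0011
8: · MOVMI
9: ✓ SUBHI  r3←0xb8

VAL = 0x52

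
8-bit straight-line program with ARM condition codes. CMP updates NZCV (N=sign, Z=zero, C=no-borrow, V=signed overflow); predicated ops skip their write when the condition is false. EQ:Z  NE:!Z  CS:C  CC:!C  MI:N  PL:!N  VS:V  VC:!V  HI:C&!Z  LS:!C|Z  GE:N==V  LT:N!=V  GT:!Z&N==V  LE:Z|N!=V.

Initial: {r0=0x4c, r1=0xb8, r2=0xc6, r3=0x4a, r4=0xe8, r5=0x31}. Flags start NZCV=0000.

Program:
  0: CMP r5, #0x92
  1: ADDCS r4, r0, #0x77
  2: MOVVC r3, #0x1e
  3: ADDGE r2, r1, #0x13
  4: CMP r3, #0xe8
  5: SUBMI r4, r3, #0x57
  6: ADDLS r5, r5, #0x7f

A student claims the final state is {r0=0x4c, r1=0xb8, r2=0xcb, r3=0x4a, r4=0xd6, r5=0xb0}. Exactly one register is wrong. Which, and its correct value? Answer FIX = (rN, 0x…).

[0] flags=1001 → (cmp)
[1] flags=1001 CS?F → skip
[2] flags=1001 VC?F → skip
[3] flags=1001 GE?T → r2=0xcb
[4] flags=0000 → (cmp)
[5] flags=0000 MI?F → skip
[6] flags=0000 LS?T → r5=0xb0

FIX = (r4, 0xe8)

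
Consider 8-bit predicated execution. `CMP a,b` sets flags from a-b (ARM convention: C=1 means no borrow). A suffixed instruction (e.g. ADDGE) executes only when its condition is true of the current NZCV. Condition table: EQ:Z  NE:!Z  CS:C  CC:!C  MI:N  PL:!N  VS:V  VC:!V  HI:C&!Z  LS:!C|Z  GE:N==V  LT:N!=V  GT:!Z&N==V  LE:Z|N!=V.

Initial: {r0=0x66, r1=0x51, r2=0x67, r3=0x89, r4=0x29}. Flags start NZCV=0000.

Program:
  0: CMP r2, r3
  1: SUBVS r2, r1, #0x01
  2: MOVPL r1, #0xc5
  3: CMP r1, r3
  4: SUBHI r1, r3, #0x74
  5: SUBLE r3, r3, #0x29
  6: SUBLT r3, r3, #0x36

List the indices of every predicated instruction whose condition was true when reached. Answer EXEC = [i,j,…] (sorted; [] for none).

0: ✓ CMP  NZCV=1001
1: ✓ SUBVS  r2←0x50
2: · MOVPL
3: ✓ CMP  NZCV=1001
4: · SUBHI
5: · SUBLE
6: · SUBLT

EXEC = [1]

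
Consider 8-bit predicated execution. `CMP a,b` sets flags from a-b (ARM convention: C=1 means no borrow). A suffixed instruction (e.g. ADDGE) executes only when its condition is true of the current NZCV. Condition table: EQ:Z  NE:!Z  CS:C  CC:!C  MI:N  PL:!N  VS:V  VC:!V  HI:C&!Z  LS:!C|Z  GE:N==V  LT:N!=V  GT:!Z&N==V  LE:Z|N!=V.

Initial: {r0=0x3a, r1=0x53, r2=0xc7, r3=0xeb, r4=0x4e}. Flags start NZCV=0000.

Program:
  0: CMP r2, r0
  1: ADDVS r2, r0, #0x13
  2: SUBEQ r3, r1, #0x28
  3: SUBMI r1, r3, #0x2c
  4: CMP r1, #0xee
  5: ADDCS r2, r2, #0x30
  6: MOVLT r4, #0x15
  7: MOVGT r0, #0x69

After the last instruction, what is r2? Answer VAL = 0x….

[0] flags=1010 → (cmp)
[1] flags=1010 VS?F → skip
[2] flags=1010 EQ?F → skip
[3] flags=1010 MI?T → r1=0xbf
[4] flags=1000 → (cmp)
[5] flags=1000 CS?F → skip
[6] flags=1000 LT?T → r4=0x15
[7] flags=1000 GT?F → skip

VAL = 0xc7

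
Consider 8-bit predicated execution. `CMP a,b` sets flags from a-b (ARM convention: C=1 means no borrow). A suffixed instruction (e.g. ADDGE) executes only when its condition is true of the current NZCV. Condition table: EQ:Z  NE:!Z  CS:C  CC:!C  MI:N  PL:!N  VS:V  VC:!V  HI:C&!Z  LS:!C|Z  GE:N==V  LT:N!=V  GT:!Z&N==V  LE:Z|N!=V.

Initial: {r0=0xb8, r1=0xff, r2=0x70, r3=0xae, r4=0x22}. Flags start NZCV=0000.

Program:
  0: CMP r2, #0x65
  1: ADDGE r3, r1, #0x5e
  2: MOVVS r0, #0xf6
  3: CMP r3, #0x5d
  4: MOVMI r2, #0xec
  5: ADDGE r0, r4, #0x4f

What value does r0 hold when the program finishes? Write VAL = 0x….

VAL = 0x71

0: ✓ CMP  NZCV=0010
1: ✓ ADDGE  r3←0x5d
2: · MOVVS
3: ✓ CMP  NZCV=0110
4: · MOVMI
5: ✓ ADDGE  r0←0x71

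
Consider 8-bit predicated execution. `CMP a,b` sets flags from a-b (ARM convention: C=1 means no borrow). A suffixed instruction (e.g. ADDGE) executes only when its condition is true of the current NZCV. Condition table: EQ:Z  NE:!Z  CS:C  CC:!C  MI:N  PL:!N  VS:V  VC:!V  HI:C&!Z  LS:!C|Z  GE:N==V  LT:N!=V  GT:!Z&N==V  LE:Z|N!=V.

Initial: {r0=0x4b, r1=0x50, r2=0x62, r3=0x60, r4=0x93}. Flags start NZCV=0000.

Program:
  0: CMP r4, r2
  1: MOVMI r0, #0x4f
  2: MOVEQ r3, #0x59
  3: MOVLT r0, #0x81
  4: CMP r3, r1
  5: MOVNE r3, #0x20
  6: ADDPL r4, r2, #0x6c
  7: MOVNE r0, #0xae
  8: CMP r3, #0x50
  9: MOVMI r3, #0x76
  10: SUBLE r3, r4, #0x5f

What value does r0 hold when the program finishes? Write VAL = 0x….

[0] flags=0011 → (cmp)
[1] flags=0011 MI?F → skip
[2] flags=0011 EQ?F → skip
[3] flags=0011 LT?T → r0=0x81
[4] flags=0010 → (cmp)
[5] flags=0010 NE?T → r3=0x20
[6] flags=0010 PL?T → r4=0xce
[7] flags=0010 NE?T → r0=0xae
[8] flags=1000 → (cmp)
[9] flags=1000 MI?T → r3=0x76
[10] flags=1000 LE?T → r3=0x6f

VAL = 0xae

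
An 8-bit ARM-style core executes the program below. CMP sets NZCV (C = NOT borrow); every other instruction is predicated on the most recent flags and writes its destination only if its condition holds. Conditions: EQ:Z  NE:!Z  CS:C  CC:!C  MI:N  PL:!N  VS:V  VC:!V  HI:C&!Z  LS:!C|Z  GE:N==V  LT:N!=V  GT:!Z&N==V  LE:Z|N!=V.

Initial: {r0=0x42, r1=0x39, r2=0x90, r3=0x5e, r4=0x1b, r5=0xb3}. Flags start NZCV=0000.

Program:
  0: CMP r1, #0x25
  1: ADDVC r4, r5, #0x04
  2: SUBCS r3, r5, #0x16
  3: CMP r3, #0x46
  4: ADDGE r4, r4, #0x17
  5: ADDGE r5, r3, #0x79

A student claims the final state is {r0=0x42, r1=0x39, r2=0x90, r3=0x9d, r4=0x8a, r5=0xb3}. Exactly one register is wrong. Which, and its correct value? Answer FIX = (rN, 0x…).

FIX = (r4, 0xb7)

[0] flags=0010 → (cmp)
[1] flags=0010 VC?T → r4=0xb7
[2] flags=0010 CS?T → r3=0x9d
[3] flags=0011 → (cmp)
[4] flags=0011 GE?F → skip
[5] flags=0011 GE?F → skip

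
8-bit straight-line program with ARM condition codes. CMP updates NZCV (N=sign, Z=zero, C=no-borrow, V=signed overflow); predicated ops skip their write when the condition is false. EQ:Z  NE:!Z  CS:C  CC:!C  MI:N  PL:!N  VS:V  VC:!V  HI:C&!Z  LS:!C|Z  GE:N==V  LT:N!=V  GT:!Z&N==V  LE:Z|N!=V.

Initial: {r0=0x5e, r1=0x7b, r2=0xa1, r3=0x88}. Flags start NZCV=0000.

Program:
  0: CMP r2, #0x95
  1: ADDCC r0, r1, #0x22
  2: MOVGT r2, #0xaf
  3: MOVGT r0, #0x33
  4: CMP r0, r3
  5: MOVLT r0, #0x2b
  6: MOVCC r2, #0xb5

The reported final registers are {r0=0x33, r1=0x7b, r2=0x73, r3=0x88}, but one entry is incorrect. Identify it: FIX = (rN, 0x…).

FIX = (r2, 0xb5)

[0] flags=0010 → (cmp)
[1] flags=0010 CC?F → skip
[2] flags=0010 GT?T → r2=0xaf
[3] flags=0010 GT?T → r0=0x33
[4] flags=1001 → (cmp)
[5] flags=1001 LT?F → skip
[6] flags=1001 CC?T → r2=0xb5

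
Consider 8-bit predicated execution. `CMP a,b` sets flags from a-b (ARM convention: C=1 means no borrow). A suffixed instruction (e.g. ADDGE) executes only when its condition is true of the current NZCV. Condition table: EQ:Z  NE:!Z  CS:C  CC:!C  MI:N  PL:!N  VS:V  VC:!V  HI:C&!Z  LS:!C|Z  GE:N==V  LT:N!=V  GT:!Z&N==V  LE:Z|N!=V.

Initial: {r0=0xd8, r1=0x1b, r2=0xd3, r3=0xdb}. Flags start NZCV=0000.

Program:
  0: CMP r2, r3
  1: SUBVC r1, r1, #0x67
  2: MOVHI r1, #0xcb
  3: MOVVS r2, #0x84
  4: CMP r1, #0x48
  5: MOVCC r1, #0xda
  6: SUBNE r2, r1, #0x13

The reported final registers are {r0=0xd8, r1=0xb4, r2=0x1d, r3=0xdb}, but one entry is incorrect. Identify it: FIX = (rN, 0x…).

0: ✓ CMP  NZCV=1000
1: ✓ SUBVC  r1←0xb4
2: · MOVHI
3: · MOVVS
4: ✓ CMP  NZCV=0011
5: · MOVCC
6: ✓ SUBNE  r2←0xa1

FIX = (r2, 0xa1)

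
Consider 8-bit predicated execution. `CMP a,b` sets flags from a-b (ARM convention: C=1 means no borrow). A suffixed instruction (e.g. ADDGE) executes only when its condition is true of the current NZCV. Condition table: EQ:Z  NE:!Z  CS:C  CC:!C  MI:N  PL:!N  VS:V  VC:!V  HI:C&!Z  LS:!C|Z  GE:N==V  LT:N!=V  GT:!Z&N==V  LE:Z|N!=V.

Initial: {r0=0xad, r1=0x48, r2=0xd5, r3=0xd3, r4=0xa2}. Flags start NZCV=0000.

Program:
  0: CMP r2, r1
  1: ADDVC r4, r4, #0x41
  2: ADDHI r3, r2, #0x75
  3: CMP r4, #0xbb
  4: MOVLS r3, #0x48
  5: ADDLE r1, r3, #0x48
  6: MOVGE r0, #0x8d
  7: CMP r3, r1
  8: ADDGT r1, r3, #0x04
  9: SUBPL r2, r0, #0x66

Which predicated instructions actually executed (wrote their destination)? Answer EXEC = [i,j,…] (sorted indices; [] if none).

EXEC = [1,2,6,8,9]

[0] flags=1010 → (cmp)
[1] flags=1010 VC?T → r4=0xe3
[2] flags=1010 HI?T → r3=0x4a
[3] flags=0010 → (cmp)
[4] flags=0010 LS?F → skip
[5] flags=0010 LE?F → skip
[6] flags=0010 GE?T → r0=0x8d
[7] flags=0010 → (cmp)
[8] flags=0010 GT?T → r1=0x4e
[9] flags=0010 PL?T → r2=0x27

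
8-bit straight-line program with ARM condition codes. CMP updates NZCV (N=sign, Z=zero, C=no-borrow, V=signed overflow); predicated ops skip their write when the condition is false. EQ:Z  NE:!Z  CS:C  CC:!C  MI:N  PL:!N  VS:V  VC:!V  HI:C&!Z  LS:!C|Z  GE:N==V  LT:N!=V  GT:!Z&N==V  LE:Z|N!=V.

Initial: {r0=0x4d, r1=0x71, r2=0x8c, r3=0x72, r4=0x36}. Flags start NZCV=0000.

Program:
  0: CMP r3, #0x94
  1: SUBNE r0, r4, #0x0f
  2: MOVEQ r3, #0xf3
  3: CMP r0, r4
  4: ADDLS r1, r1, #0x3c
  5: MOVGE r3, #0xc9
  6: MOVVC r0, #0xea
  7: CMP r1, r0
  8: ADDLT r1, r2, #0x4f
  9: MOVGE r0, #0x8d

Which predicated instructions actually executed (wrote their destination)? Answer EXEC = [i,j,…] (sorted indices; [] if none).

[0] flags=1001 → (cmp)
[1] flags=1001 NE?T → r0=0x27
[2] flags=1001 EQ?F → skip
[3] flags=1000 → (cmp)
[4] flags=1000 LS?T → r1=0xad
[5] flags=1000 GE?F → skip
[6] flags=1000 VC?T → r0=0xea
[7] flags=1000 → (cmp)
[8] flags=1000 LT?T → r1=0xdb
[9] flags=1000 GE?F → skip

EXEC = [1,4,6,8]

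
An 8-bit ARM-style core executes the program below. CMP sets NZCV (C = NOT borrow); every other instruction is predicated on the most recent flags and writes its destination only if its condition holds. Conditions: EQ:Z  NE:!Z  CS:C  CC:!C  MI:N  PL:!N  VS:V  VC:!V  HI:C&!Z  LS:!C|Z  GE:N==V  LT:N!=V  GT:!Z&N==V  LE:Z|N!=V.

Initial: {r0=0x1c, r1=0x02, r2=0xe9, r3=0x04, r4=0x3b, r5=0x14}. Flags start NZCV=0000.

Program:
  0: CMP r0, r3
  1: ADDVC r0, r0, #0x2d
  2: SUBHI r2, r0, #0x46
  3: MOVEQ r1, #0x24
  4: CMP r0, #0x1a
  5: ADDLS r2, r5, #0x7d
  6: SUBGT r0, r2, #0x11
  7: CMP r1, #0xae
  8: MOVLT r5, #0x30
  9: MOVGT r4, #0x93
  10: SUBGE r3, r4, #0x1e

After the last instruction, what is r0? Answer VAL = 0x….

[0] flags=0010 → (cmp)
[1] flags=0010 VC?T → r0=0x49
[2] flags=0010 HI?T → r2=0x03
[3] flags=0010 EQ?F → skip
[4] flags=0010 → (cmp)
[5] flags=0010 LS?F → skip
[6] flags=0010 GT?T → r0=0xf2
[7] flags=0000 → (cmp)
[8] flags=0000 LT?F → skip
[9] flags=0000 GT?T → r4=0x93
[10] flags=0000 GE?T → r3=0x75

VAL = 0xf2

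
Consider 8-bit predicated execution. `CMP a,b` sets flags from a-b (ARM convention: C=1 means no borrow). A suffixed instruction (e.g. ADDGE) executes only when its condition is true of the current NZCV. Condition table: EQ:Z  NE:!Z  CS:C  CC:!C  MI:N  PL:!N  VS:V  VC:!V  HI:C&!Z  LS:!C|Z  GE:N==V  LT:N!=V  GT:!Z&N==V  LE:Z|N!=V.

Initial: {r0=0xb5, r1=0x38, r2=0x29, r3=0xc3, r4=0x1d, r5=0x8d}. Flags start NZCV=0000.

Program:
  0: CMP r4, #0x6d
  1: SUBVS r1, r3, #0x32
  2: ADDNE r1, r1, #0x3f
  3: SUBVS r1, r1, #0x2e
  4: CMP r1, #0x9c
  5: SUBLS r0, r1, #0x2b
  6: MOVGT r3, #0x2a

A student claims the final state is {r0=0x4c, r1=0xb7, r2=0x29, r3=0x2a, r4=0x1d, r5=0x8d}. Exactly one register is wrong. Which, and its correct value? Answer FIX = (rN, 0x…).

0: ✓ CMP  NZCV=1000
1: · SUBVS
2: ✓ ADDNE  r1←0x77
3: · SUBVS
4: ✓ CMP  NZCV=1001
5: ✓ SUBLS  r0←0x4c
6: ✓ MOVGT  r3←0x2a

FIX = (r1, 0x77)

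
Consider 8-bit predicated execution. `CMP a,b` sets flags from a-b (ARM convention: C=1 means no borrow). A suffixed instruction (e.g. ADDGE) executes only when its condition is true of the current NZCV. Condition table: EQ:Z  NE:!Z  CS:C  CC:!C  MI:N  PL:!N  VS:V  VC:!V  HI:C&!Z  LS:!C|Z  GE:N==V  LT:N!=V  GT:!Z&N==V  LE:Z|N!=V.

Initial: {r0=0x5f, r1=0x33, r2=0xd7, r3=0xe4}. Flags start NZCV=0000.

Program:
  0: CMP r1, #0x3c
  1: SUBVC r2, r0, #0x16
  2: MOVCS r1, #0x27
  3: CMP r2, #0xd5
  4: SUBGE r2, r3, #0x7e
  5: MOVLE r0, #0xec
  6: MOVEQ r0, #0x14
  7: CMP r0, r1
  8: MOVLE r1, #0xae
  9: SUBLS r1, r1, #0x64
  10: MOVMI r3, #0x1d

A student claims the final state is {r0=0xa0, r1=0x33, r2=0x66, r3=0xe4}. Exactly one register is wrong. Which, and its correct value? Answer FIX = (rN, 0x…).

FIX = (r0, 0x5f)

[0] flags=1000 → (cmp)
[1] flags=1000 VC?T → r2=0x49
[2] flags=1000 CS?F → skip
[3] flags=0000 → (cmp)
[4] flags=0000 GE?T → r2=0x66
[5] flags=0000 LE?F → skip
[6] flags=0000 EQ?F → skip
[7] flags=0010 → (cmp)
[8] flags=0010 LE?F → skip
[9] flags=0010 LS?F → skip
[10] flags=0010 MI?F → skip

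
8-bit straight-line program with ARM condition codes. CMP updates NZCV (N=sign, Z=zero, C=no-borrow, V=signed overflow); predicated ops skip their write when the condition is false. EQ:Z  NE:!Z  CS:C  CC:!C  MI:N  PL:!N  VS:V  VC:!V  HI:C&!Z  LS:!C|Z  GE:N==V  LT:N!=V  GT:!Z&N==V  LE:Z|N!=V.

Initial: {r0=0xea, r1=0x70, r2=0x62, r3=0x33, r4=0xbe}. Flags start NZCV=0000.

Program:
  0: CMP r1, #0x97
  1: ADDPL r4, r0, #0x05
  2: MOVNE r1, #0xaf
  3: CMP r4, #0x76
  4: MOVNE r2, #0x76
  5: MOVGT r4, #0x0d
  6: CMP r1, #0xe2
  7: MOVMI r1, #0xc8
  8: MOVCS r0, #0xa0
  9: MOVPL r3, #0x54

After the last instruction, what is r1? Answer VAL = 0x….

VAL = 0xc8

[0] flags=1001 → (cmp)
[1] flags=1001 PL?F → skip
[2] flags=1001 NE?T → r1=0xaf
[3] flags=0011 → (cmp)
[4] flags=0011 NE?T → r2=0x76
[5] flags=0011 GT?F → skip
[6] flags=1000 → (cmp)
[7] flags=1000 MI?T → r1=0xc8
[8] flags=1000 CS?F → skip
[9] flags=1000 PL?F → skip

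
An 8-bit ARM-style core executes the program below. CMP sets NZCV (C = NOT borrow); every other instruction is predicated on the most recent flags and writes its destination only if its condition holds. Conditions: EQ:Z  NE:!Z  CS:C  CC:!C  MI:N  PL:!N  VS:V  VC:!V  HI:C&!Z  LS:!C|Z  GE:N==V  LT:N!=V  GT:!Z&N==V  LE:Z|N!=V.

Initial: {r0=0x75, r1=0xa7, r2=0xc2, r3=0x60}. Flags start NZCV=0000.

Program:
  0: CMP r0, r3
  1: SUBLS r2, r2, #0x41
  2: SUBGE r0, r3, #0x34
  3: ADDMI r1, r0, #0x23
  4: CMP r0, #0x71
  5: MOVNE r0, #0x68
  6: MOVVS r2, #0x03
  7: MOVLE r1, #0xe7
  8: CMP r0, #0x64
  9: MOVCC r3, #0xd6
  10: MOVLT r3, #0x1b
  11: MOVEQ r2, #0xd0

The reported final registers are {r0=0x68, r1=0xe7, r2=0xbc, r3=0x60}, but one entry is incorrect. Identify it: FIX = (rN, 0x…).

[0] flags=0010 → (cmp)
[1] flags=0010 LS?F → skip
[2] flags=0010 GE?T → r0=0x2c
[3] flags=0010 MI?F → skip
[4] flags=1000 → (cmp)
[5] flags=1000 NE?T → r0=0x68
[6] flags=1000 VS?F → skip
[7] flags=1000 LE?T → r1=0xe7
[8] flags=0010 → (cmp)
[9] flags=0010 CC?F → skip
[10] flags=0010 LT?F → skip
[11] flags=0010 EQ?F → skip

FIX = (r2, 0xc2)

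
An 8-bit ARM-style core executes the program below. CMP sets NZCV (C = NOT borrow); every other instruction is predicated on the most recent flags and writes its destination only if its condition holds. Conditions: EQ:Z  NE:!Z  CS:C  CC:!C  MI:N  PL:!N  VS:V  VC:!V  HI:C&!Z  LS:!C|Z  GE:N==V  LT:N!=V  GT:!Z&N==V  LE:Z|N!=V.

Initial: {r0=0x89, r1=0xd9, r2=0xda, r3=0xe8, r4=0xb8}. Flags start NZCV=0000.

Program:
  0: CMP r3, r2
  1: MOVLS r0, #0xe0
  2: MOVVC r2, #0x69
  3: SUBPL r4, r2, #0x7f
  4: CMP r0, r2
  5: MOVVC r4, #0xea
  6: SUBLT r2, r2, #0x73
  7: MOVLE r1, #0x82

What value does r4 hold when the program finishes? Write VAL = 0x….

[0] flags=0010 → (cmp)
[1] flags=0010 LS?F → skip
[2] flags=0010 VC?T → r2=0x69
[3] flags=0010 PL?T → r4=0xea
[4] flags=0011 → (cmp)
[5] flags=0011 VC?F → skip
[6] flags=0011 LT?T → r2=0xf6
[7] flags=0011 LE?T → r1=0x82

VAL = 0xea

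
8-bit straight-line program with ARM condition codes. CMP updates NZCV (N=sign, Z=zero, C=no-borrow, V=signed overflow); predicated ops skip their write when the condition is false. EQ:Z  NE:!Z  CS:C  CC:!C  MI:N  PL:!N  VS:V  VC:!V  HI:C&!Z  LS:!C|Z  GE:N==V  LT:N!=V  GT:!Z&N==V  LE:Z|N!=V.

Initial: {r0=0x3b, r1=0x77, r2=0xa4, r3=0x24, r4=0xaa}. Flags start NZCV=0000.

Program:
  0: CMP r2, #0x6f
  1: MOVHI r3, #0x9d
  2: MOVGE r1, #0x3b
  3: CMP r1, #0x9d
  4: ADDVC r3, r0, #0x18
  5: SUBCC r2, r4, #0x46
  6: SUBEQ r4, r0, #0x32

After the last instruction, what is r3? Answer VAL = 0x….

0: ✓ CMP  NZCV=0011
1: ✓ MOVHI  r3←0x9d
2: · MOVGE
3: ✓ CMP  NZCV=1001
4: · ADDVC
5: ✓ SUBCC  r2←0x64
6: · SUBEQ

VAL = 0x9d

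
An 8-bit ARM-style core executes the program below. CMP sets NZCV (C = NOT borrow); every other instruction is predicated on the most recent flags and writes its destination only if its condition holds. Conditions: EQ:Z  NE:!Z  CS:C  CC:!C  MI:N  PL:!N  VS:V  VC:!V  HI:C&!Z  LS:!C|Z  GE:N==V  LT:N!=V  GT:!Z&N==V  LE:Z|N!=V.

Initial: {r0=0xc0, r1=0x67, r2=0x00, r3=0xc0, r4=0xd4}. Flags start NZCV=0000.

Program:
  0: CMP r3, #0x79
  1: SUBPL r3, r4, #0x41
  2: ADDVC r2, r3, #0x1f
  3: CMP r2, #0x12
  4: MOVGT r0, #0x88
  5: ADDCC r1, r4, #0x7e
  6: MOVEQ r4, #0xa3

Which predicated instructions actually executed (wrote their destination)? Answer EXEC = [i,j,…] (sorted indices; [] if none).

EXEC = [1,5]

0: ✓ CMP  NZCV=0011
1: ✓ SUBPL  r3←0x93
2: · ADDVC
3: ✓ CMP  NZCV=1000
4: · MOVGT
5: ✓ ADDCC  r1←0x52
6: · MOVEQ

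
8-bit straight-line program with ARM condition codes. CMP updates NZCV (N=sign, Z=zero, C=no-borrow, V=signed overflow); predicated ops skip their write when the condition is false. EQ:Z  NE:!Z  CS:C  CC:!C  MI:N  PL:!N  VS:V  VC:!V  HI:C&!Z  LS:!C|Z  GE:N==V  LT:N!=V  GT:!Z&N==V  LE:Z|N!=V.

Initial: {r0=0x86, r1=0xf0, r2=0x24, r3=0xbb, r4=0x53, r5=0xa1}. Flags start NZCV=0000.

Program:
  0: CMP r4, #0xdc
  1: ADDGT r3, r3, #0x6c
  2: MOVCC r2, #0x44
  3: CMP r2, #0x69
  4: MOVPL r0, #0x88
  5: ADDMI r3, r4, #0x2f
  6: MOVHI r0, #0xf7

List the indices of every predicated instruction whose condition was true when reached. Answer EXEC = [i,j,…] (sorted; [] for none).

0: ✓ CMP  NZCV=0000
1: ✓ ADDGT  r3←0x27
2: ✓ MOVCC  r2←0x44
3: ✓ CMP  NZCV=1000
4: · MOVPL
5: ✓ ADDMI  r3←0x82
6: · MOVHI

EXEC = [1,2,5]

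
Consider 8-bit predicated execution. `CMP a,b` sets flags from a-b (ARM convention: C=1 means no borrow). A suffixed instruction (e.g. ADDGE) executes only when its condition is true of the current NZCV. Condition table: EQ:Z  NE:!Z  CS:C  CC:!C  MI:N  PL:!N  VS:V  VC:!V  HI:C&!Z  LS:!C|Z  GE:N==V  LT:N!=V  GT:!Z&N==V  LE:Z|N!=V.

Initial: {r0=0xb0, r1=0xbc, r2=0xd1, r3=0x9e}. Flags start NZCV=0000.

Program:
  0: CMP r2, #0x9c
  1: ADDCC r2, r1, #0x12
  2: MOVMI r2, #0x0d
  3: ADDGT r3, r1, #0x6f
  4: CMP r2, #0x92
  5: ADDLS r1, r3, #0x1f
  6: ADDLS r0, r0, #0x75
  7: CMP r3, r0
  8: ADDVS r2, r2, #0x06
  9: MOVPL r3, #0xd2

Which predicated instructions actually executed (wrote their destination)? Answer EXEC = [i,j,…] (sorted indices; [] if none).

EXEC = [3,9]

0: ✓ CMP  NZCV=0010
1: · ADDCC
2: · MOVMI
3: ✓ ADDGT  r3←0x2b
4: ✓ CMP  NZCV=0010
5: · ADDLS
6: · ADDLS
7: ✓ CMP  NZCV=0000
8: · ADDVS
9: ✓ MOVPL  r3←0xd2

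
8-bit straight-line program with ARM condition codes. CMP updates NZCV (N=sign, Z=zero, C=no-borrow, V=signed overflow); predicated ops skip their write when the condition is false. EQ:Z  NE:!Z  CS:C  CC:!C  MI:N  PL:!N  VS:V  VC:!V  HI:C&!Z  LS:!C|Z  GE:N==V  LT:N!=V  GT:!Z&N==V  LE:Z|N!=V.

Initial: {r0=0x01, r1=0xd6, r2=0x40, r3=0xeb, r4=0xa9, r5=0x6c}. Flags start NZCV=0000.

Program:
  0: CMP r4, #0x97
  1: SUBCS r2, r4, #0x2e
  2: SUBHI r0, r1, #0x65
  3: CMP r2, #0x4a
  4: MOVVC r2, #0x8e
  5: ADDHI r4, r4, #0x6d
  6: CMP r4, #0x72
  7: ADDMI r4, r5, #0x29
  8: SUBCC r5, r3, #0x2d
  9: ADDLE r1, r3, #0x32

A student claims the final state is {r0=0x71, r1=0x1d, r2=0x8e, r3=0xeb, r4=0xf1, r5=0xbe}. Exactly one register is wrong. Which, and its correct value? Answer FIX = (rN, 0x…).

[0] flags=0010 → (cmp)
[1] flags=0010 CS?T → r2=0x7b
[2] flags=0010 HI?T → r0=0x71
[3] flags=0010 → (cmp)
[4] flags=0010 VC?T → r2=0x8e
[5] flags=0010 HI?T → r4=0x16
[6] flags=1000 → (cmp)
[7] flags=1000 MI?T → r4=0x95
[8] flags=1000 CC?T → r5=0xbe
[9] flags=1000 LE?T → r1=0x1d

FIX = (r4, 0x95)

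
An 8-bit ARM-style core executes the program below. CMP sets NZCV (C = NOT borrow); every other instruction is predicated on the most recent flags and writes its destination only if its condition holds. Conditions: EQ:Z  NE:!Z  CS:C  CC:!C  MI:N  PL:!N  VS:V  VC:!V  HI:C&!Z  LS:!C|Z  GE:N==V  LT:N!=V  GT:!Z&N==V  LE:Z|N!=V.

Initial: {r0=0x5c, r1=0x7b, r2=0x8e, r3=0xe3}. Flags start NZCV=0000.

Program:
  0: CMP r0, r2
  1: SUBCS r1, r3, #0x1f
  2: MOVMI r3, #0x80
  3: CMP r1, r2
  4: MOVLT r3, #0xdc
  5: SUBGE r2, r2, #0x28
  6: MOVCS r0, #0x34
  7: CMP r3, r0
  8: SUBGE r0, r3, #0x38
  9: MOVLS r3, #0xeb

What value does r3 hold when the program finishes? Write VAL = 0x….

VAL = 0x80

0: ✓ CMP  NZCV=1001
1: · SUBCS
2: ✓ MOVMI  r3←0x80
3: ✓ CMP  NZCV=1001
4: · MOVLT
5: ✓ SUBGE  r2←0x66
6: · MOVCS
7: ✓ CMP  NZCV=0011
8: · SUBGE
9: · MOVLS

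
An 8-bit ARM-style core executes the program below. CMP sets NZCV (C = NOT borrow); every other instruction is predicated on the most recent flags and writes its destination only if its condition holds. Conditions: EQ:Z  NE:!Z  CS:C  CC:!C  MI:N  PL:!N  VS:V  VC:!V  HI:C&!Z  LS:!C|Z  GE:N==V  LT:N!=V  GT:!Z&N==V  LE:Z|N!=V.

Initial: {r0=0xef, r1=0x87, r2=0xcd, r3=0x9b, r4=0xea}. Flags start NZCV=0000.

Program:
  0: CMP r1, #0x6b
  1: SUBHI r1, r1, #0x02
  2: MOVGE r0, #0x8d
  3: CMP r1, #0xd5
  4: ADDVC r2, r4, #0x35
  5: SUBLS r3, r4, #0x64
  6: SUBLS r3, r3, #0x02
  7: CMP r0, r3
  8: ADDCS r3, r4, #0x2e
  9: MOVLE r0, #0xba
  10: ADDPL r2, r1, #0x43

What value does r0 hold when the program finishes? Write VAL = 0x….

0: ✓ CMP  NZCV=0011
1: ✓ SUBHI  r1←0x85
2: · MOVGE
3: ✓ CMP  NZCV=1000
4: ✓ ADDVC  r2←0x1f
5: ✓ SUBLS  r3←0x86
6: ✓ SUBLS  r3←0x84
7: ✓ CMP  NZCV=0010
8: ✓ ADDCS  r3←0x18
9: · MOVLE
10: ✓ ADDPL  r2←0xc8

VAL = 0xef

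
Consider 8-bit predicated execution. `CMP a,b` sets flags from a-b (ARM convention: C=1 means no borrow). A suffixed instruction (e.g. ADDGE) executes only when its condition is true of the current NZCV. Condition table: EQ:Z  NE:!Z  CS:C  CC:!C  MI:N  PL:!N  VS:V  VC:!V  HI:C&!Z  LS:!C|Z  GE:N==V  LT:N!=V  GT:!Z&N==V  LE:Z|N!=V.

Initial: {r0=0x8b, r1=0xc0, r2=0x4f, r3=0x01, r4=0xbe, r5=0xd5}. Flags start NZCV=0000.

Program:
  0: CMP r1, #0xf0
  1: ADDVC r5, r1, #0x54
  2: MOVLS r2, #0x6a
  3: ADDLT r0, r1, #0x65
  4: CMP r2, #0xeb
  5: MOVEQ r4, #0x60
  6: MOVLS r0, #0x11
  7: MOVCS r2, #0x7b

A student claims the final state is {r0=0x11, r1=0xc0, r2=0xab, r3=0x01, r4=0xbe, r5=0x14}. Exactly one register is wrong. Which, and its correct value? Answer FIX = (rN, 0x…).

FIX = (r2, 0x6a)

[0] flags=1000 → (cmp)
[1] flags=1000 VC?T → r5=0x14
[2] flags=1000 LS?T → r2=0x6a
[3] flags=1000 LT?T → r0=0x25
[4] flags=0000 → (cmp)
[5] flags=0000 EQ?F → skip
[6] flags=0000 LS?T → r0=0x11
[7] flags=0000 CS?F → skip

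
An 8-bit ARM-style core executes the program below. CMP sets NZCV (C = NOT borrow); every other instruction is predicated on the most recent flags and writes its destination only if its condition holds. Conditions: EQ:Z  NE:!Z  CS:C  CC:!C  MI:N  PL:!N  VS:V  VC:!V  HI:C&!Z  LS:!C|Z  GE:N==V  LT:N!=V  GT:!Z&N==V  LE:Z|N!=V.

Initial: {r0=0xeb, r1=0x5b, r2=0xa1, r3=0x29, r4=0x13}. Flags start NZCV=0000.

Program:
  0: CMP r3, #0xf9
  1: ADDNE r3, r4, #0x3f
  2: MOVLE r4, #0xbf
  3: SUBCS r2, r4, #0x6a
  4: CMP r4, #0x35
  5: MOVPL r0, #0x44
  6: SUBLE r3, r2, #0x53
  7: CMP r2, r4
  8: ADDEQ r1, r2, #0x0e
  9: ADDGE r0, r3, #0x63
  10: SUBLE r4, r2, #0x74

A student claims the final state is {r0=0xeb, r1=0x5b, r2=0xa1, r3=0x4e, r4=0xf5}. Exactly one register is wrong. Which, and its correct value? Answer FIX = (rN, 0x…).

[0] flags=0000 → (cmp)
[1] flags=0000 NE?T → r3=0x52
[2] flags=0000 LE?F → skip
[3] flags=0000 CS?F → skip
[4] flags=1000 → (cmp)
[5] flags=1000 PL?F → skip
[6] flags=1000 LE?T → r3=0x4e
[7] flags=1010 → (cmp)
[8] flags=1010 EQ?F → skip
[9] flags=1010 GE?F → skip
[10] flags=1010 LE?T → r4=0x2d

FIX = (r4, 0x2d)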